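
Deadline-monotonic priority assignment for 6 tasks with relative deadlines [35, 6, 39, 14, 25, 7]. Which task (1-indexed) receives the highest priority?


Sort tasks by relative deadline (ascending):
  Task 2: deadline = 6
  Task 6: deadline = 7
  Task 4: deadline = 14
  Task 5: deadline = 25
  Task 1: deadline = 35
  Task 3: deadline = 39
Priority order (highest first): [2, 6, 4, 5, 1, 3]
Highest priority task = 2

2


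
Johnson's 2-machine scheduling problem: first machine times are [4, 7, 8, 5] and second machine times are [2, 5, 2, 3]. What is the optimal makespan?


Apply Johnson's rule:
  Group 1 (a <= b): []
  Group 2 (a > b): [(2, 7, 5), (4, 5, 3), (1, 4, 2), (3, 8, 2)]
Optimal job order: [2, 4, 1, 3]
Schedule:
  Job 2: M1 done at 7, M2 done at 12
  Job 4: M1 done at 12, M2 done at 15
  Job 1: M1 done at 16, M2 done at 18
  Job 3: M1 done at 24, M2 done at 26
Makespan = 26

26


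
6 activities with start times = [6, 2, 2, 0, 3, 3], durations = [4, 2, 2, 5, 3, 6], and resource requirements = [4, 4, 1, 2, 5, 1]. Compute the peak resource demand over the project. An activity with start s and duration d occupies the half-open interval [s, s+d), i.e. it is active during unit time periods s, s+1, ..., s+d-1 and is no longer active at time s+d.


Each activity i is active on [start_i, start_i + duration_i).
Compute total resource usage per time slot:
  t=0: active resources = [2], total = 2
  t=1: active resources = [2], total = 2
  t=2: active resources = [4, 1, 2], total = 7
  t=3: active resources = [4, 1, 2, 5, 1], total = 13
  t=4: active resources = [2, 5, 1], total = 8
  t=5: active resources = [5, 1], total = 6
  t=6: active resources = [4, 1], total = 5
  t=7: active resources = [4, 1], total = 5
  t=8: active resources = [4, 1], total = 5
  t=9: active resources = [4], total = 4
Peak resource demand = 13

13


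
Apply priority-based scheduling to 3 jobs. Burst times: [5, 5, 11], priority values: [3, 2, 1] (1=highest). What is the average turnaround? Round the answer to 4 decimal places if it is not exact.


Sort by priority (ascending = highest first):
Order: [(1, 11), (2, 5), (3, 5)]
Completion times:
  Priority 1, burst=11, C=11
  Priority 2, burst=5, C=16
  Priority 3, burst=5, C=21
Average turnaround = 48/3 = 16.0

16.0


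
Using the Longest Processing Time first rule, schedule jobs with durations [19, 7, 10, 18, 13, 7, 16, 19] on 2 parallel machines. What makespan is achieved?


Sort jobs in decreasing order (LPT): [19, 19, 18, 16, 13, 10, 7, 7]
Assign each job to the least loaded machine:
  Machine 1: jobs [19, 18, 10, 7], load = 54
  Machine 2: jobs [19, 16, 13, 7], load = 55
Makespan = max load = 55

55


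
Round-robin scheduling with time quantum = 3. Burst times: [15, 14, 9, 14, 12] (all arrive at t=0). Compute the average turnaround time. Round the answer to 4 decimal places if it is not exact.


Time quantum = 3
Execution trace:
  J1 runs 3 units, time = 3
  J2 runs 3 units, time = 6
  J3 runs 3 units, time = 9
  J4 runs 3 units, time = 12
  J5 runs 3 units, time = 15
  J1 runs 3 units, time = 18
  J2 runs 3 units, time = 21
  J3 runs 3 units, time = 24
  J4 runs 3 units, time = 27
  J5 runs 3 units, time = 30
  J1 runs 3 units, time = 33
  J2 runs 3 units, time = 36
  J3 runs 3 units, time = 39
  J4 runs 3 units, time = 42
  J5 runs 3 units, time = 45
  J1 runs 3 units, time = 48
  J2 runs 3 units, time = 51
  J4 runs 3 units, time = 54
  J5 runs 3 units, time = 57
  J1 runs 3 units, time = 60
  J2 runs 2 units, time = 62
  J4 runs 2 units, time = 64
Finish times: [60, 62, 39, 64, 57]
Average turnaround = 282/5 = 56.4

56.4


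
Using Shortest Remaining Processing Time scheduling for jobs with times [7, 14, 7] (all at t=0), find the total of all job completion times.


Since all jobs arrive at t=0, SRPT equals SPT ordering.
SPT order: [7, 7, 14]
Completion times:
  Job 1: p=7, C=7
  Job 2: p=7, C=14
  Job 3: p=14, C=28
Total completion time = 7 + 14 + 28 = 49

49


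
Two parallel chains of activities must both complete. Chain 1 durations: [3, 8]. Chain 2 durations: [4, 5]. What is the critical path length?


Path A total = 3 + 8 = 11
Path B total = 4 + 5 = 9
Critical path = longest path = max(11, 9) = 11

11


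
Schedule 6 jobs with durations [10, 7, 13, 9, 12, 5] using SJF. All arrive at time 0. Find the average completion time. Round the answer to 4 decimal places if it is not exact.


SJF order (ascending): [5, 7, 9, 10, 12, 13]
Completion times:
  Job 1: burst=5, C=5
  Job 2: burst=7, C=12
  Job 3: burst=9, C=21
  Job 4: burst=10, C=31
  Job 5: burst=12, C=43
  Job 6: burst=13, C=56
Average completion = 168/6 = 28.0

28.0


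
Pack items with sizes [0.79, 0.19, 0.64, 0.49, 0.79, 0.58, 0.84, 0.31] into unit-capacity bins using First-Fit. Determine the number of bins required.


Place items sequentially using First-Fit:
  Item 0.79 -> new Bin 1
  Item 0.19 -> Bin 1 (now 0.98)
  Item 0.64 -> new Bin 2
  Item 0.49 -> new Bin 3
  Item 0.79 -> new Bin 4
  Item 0.58 -> new Bin 5
  Item 0.84 -> new Bin 6
  Item 0.31 -> Bin 2 (now 0.95)
Total bins used = 6

6


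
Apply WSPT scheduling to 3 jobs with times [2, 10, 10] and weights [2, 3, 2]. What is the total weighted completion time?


Compute p/w ratios and sort ascending (WSPT): [(2, 2), (10, 3), (10, 2)]
Compute weighted completion times:
  Job (p=2,w=2): C=2, w*C=2*2=4
  Job (p=10,w=3): C=12, w*C=3*12=36
  Job (p=10,w=2): C=22, w*C=2*22=44
Total weighted completion time = 84

84


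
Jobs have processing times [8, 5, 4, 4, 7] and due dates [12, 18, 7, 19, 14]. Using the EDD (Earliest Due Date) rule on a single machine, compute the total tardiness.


Sort by due date (EDD order): [(4, 7), (8, 12), (7, 14), (5, 18), (4, 19)]
Compute completion times and tardiness:
  Job 1: p=4, d=7, C=4, tardiness=max(0,4-7)=0
  Job 2: p=8, d=12, C=12, tardiness=max(0,12-12)=0
  Job 3: p=7, d=14, C=19, tardiness=max(0,19-14)=5
  Job 4: p=5, d=18, C=24, tardiness=max(0,24-18)=6
  Job 5: p=4, d=19, C=28, tardiness=max(0,28-19)=9
Total tardiness = 20

20


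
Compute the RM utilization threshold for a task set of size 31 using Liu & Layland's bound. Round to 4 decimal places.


Compute 2^(1/31) = 1.0226114356
Subtract 1: 1.0226114356 - 1 = 0.0226114356
Multiply by n: 31 * 0.0226114356 = 0.7009545036
Round to 4 dp: 0.7010

0.7010


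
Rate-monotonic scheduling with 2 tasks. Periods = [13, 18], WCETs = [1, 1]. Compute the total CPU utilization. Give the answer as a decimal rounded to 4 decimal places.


Compute individual utilizations (exact fractions):
  Task 1: C/T = 1/13 (approx. 0.0769)
  Task 2: C/T = 1/18 (approx. 0.0556)
Total utilization U = 1/13 + 1/18 = 31/234
Rounded to 4 decimal places: U = 0.1325
RM (Liu & Layland) bound for 2 tasks = 0.828427; compare with U = 31/234 (approx. 0.132479)
U <= bound, so schedulable by RM sufficient condition.

0.1325


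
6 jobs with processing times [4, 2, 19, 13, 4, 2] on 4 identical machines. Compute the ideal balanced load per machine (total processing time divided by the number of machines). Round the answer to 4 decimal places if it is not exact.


Total processing time = 4 + 2 + 19 + 13 + 4 + 2 = 44
Number of machines = 4
Ideal balanced load = 44 / 4 = 11.0

11.0


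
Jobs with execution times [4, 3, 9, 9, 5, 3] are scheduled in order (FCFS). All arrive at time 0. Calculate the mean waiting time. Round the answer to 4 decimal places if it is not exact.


FCFS order (as given): [4, 3, 9, 9, 5, 3]
Waiting times:
  Job 1: wait = 0
  Job 2: wait = 4
  Job 3: wait = 7
  Job 4: wait = 16
  Job 5: wait = 25
  Job 6: wait = 30
Sum of waiting times = 82
Average waiting time = 82/6 = 13.6667

13.6667


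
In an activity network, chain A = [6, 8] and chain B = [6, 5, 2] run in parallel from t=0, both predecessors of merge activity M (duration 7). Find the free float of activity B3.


ES(B3) = sum of predecessors on chain B = 11
EF(B3) = ES + duration = 11 + 2 = 13
Successor of B3 is M. ES(M) = max(sum(A), sum(B)) = max(14, 13) = 14
Free float = ES(successor) - EF(current) = 14 - 13 = 1

1


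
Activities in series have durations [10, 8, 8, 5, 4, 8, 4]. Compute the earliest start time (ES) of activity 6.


Activity 6 starts after activities 1 through 5 complete.
Predecessor durations: [10, 8, 8, 5, 4]
ES = 10 + 8 + 8 + 5 + 4 = 35

35


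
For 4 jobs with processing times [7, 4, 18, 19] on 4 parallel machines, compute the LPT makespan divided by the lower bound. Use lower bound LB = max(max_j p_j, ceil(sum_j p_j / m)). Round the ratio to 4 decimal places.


LPT order: [19, 18, 7, 4]
Machine loads after assignment: [19, 18, 7, 4]
LPT makespan = 19
Lower bound = max(max_job, ceil(total/4)) = max(19, 12) = 19
Ratio = 19 / 19 = 1.0

1.0


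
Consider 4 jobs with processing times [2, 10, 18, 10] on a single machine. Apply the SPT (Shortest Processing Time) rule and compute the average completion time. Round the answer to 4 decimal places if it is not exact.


Sort jobs by processing time (SPT order): [2, 10, 10, 18]
Compute completion times sequentially:
  Job 1: processing = 2, completes at 2
  Job 2: processing = 10, completes at 12
  Job 3: processing = 10, completes at 22
  Job 4: processing = 18, completes at 40
Sum of completion times = 76
Average completion time = 76/4 = 19.0

19.0


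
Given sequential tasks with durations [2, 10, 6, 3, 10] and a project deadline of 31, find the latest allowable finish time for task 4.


LF(activity 4) = deadline - sum of successor durations
Successors: activities 5 through 5 with durations [10]
Sum of successor durations = 10
LF = 31 - 10 = 21

21


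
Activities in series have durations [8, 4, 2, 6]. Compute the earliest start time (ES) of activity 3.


Activity 3 starts after activities 1 through 2 complete.
Predecessor durations: [8, 4]
ES = 8 + 4 = 12

12


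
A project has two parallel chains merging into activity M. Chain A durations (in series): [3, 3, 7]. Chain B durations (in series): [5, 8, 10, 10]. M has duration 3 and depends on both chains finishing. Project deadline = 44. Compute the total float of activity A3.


Forward pass: ES(A3) = sum of predecessors on chain A = 6
EF = ES + duration = 6 + 7 = 13
Backward pass: LF(M) = deadline = 44; LS(M) = 44 - 3 = 41
LF(A3) = LS(M) - sum(successors on chain A) = 41 - 0 = 41
LS = LF - duration = 41 - 7 = 34
Total float = LS - ES = 34 - 6 = 28

28


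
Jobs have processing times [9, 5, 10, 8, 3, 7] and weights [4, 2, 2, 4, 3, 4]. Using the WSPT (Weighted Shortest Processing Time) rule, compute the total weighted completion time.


Compute p/w ratios and sort ascending (WSPT): [(3, 3), (7, 4), (8, 4), (9, 4), (5, 2), (10, 2)]
Compute weighted completion times:
  Job (p=3,w=3): C=3, w*C=3*3=9
  Job (p=7,w=4): C=10, w*C=4*10=40
  Job (p=8,w=4): C=18, w*C=4*18=72
  Job (p=9,w=4): C=27, w*C=4*27=108
  Job (p=5,w=2): C=32, w*C=2*32=64
  Job (p=10,w=2): C=42, w*C=2*42=84
Total weighted completion time = 377

377


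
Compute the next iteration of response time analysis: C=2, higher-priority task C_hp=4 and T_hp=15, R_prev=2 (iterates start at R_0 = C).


R_next = C + ceil(R_prev / T_hp) * C_hp
ceil(2 / 15) = ceil(0.1333) = 1
Interference = 1 * 4 = 4
R_next = 2 + 4 = 6

6


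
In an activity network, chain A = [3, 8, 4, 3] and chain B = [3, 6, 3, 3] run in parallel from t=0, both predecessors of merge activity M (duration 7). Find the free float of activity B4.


ES(B4) = sum of predecessors on chain B = 12
EF(B4) = ES + duration = 12 + 3 = 15
Successor of B4 is M. ES(M) = max(sum(A), sum(B)) = max(18, 15) = 18
Free float = ES(successor) - EF(current) = 18 - 15 = 3

3


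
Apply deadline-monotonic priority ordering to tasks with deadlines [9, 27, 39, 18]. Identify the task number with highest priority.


Sort tasks by relative deadline (ascending):
  Task 1: deadline = 9
  Task 4: deadline = 18
  Task 2: deadline = 27
  Task 3: deadline = 39
Priority order (highest first): [1, 4, 2, 3]
Highest priority task = 1

1


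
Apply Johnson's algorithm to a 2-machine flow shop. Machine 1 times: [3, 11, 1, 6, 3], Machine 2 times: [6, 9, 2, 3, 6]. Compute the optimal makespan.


Apply Johnson's rule:
  Group 1 (a <= b): [(3, 1, 2), (1, 3, 6), (5, 3, 6)]
  Group 2 (a > b): [(2, 11, 9), (4, 6, 3)]
Optimal job order: [3, 1, 5, 2, 4]
Schedule:
  Job 3: M1 done at 1, M2 done at 3
  Job 1: M1 done at 4, M2 done at 10
  Job 5: M1 done at 7, M2 done at 16
  Job 2: M1 done at 18, M2 done at 27
  Job 4: M1 done at 24, M2 done at 30
Makespan = 30

30


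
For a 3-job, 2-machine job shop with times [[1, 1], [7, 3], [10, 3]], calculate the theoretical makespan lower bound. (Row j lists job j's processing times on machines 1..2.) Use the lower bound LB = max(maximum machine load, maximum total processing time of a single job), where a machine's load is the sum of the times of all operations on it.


Machine loads:
  Machine 1: 1 + 7 + 10 = 18
  Machine 2: 1 + 3 + 3 = 7
Max machine load = 18
Job totals:
  Job 1: 2
  Job 2: 10
  Job 3: 13
Max job total = 13
Lower bound = max(18, 13) = 18

18


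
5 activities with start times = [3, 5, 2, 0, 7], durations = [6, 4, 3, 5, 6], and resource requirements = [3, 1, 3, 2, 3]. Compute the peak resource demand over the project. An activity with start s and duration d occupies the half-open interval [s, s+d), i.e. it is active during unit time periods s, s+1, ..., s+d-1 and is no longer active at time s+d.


Each activity i is active on [start_i, start_i + duration_i).
Compute total resource usage per time slot:
  t=0: active resources = [2], total = 2
  t=1: active resources = [2], total = 2
  t=2: active resources = [3, 2], total = 5
  t=3: active resources = [3, 3, 2], total = 8
  t=4: active resources = [3, 3, 2], total = 8
  t=5: active resources = [3, 1], total = 4
  t=6: active resources = [3, 1], total = 4
  t=7: active resources = [3, 1, 3], total = 7
  t=8: active resources = [3, 1, 3], total = 7
  t=9: active resources = [3], total = 3
  t=10: active resources = [3], total = 3
  t=11: active resources = [3], total = 3
  t=12: active resources = [3], total = 3
Peak resource demand = 8

8


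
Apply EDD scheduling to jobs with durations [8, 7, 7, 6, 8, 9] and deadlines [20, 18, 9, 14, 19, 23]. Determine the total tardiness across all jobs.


Sort by due date (EDD order): [(7, 9), (6, 14), (7, 18), (8, 19), (8, 20), (9, 23)]
Compute completion times and tardiness:
  Job 1: p=7, d=9, C=7, tardiness=max(0,7-9)=0
  Job 2: p=6, d=14, C=13, tardiness=max(0,13-14)=0
  Job 3: p=7, d=18, C=20, tardiness=max(0,20-18)=2
  Job 4: p=8, d=19, C=28, tardiness=max(0,28-19)=9
  Job 5: p=8, d=20, C=36, tardiness=max(0,36-20)=16
  Job 6: p=9, d=23, C=45, tardiness=max(0,45-23)=22
Total tardiness = 49

49


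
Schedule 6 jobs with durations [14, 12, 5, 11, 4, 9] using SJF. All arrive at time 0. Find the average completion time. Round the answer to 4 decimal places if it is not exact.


SJF order (ascending): [4, 5, 9, 11, 12, 14]
Completion times:
  Job 1: burst=4, C=4
  Job 2: burst=5, C=9
  Job 3: burst=9, C=18
  Job 4: burst=11, C=29
  Job 5: burst=12, C=41
  Job 6: burst=14, C=55
Average completion = 156/6 = 26.0

26.0


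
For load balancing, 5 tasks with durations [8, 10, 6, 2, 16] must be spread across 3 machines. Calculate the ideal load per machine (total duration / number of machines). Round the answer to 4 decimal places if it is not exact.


Total processing time = 8 + 10 + 6 + 2 + 16 = 42
Number of machines = 3
Ideal balanced load = 42 / 3 = 14.0

14.0


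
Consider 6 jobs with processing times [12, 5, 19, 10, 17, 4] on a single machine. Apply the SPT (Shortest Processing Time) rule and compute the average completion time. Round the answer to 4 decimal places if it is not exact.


Sort jobs by processing time (SPT order): [4, 5, 10, 12, 17, 19]
Compute completion times sequentially:
  Job 1: processing = 4, completes at 4
  Job 2: processing = 5, completes at 9
  Job 3: processing = 10, completes at 19
  Job 4: processing = 12, completes at 31
  Job 5: processing = 17, completes at 48
  Job 6: processing = 19, completes at 67
Sum of completion times = 178
Average completion time = 178/6 = 29.6667

29.6667


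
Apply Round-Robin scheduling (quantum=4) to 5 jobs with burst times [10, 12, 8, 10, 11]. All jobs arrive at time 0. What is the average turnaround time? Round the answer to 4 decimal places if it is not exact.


Time quantum = 4
Execution trace:
  J1 runs 4 units, time = 4
  J2 runs 4 units, time = 8
  J3 runs 4 units, time = 12
  J4 runs 4 units, time = 16
  J5 runs 4 units, time = 20
  J1 runs 4 units, time = 24
  J2 runs 4 units, time = 28
  J3 runs 4 units, time = 32
  J4 runs 4 units, time = 36
  J5 runs 4 units, time = 40
  J1 runs 2 units, time = 42
  J2 runs 4 units, time = 46
  J4 runs 2 units, time = 48
  J5 runs 3 units, time = 51
Finish times: [42, 46, 32, 48, 51]
Average turnaround = 219/5 = 43.8

43.8


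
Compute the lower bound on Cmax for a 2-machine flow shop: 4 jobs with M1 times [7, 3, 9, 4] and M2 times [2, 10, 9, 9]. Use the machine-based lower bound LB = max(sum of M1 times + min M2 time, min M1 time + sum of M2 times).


LB1 = sum(M1 times) + min(M2 times) = 23 + 2 = 25
LB2 = min(M1 times) + sum(M2 times) = 3 + 30 = 33
Lower bound = max(LB1, LB2) = max(25, 33) = 33

33


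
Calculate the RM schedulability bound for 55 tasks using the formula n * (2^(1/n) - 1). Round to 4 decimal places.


Compute 2^(1/55) = 1.0126824244
Subtract 1: 1.0126824244 - 1 = 0.0126824244
Multiply by n: 55 * 0.0126824244 = 0.6975333420
Round to 4 dp: 0.6975

0.6975


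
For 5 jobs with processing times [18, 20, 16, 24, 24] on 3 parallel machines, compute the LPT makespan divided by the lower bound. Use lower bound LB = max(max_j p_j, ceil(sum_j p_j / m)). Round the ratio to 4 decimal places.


LPT order: [24, 24, 20, 18, 16]
Machine loads after assignment: [40, 24, 38]
LPT makespan = 40
Lower bound = max(max_job, ceil(total/3)) = max(24, 34) = 34
Ratio = 40 / 34 = 1.1765

1.1765


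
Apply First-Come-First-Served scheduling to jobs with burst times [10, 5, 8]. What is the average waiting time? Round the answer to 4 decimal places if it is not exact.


FCFS order (as given): [10, 5, 8]
Waiting times:
  Job 1: wait = 0
  Job 2: wait = 10
  Job 3: wait = 15
Sum of waiting times = 25
Average waiting time = 25/3 = 8.3333

8.3333


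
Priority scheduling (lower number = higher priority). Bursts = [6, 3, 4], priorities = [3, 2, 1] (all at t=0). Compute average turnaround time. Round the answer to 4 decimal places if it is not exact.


Sort by priority (ascending = highest first):
Order: [(1, 4), (2, 3), (3, 6)]
Completion times:
  Priority 1, burst=4, C=4
  Priority 2, burst=3, C=7
  Priority 3, burst=6, C=13
Average turnaround = 24/3 = 8.0

8.0


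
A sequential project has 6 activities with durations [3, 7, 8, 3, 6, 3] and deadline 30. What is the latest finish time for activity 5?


LF(activity 5) = deadline - sum of successor durations
Successors: activities 6 through 6 with durations [3]
Sum of successor durations = 3
LF = 30 - 3 = 27

27


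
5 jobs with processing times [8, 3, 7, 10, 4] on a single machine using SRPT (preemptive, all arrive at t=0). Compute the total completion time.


Since all jobs arrive at t=0, SRPT equals SPT ordering.
SPT order: [3, 4, 7, 8, 10]
Completion times:
  Job 1: p=3, C=3
  Job 2: p=4, C=7
  Job 3: p=7, C=14
  Job 4: p=8, C=22
  Job 5: p=10, C=32
Total completion time = 3 + 7 + 14 + 22 + 32 = 78

78


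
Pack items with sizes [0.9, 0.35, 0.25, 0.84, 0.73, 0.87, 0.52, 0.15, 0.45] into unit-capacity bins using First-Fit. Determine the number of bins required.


Place items sequentially using First-Fit:
  Item 0.9 -> new Bin 1
  Item 0.35 -> new Bin 2
  Item 0.25 -> Bin 2 (now 0.6)
  Item 0.84 -> new Bin 3
  Item 0.73 -> new Bin 4
  Item 0.87 -> new Bin 5
  Item 0.52 -> new Bin 6
  Item 0.15 -> Bin 2 (now 0.75)
  Item 0.45 -> Bin 6 (now 0.97)
Total bins used = 6

6


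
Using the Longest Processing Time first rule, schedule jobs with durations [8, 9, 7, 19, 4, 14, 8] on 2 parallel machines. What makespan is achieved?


Sort jobs in decreasing order (LPT): [19, 14, 9, 8, 8, 7, 4]
Assign each job to the least loaded machine:
  Machine 1: jobs [19, 8, 7], load = 34
  Machine 2: jobs [14, 9, 8, 4], load = 35
Makespan = max load = 35

35


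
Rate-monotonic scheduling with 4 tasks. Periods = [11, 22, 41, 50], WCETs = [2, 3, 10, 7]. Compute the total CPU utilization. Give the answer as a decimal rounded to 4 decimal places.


Compute individual utilizations (exact fractions):
  Task 1: C/T = 2/11 (approx. 0.1818)
  Task 2: C/T = 3/22 (approx. 0.1364)
  Task 3: C/T = 10/41 (approx. 0.2439)
  Task 4: C/T = 7/50 (approx. 0.14)
Total utilization U = 2/11 + 3/22 + 10/41 + 7/50 = 7916/11275
Rounded to 4 decimal places: U = 0.7021
RM (Liu & Layland) bound for 4 tasks = 0.756828; compare with U = 7916/11275 (approx. 0.702084)
U <= bound, so schedulable by RM sufficient condition.

0.7021


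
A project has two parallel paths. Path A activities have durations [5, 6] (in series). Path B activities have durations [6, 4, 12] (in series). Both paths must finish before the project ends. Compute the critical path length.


Path A total = 5 + 6 = 11
Path B total = 6 + 4 + 12 = 22
Critical path = longest path = max(11, 22) = 22

22


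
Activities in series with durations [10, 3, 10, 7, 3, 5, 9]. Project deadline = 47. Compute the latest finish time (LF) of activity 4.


LF(activity 4) = deadline - sum of successor durations
Successors: activities 5 through 7 with durations [3, 5, 9]
Sum of successor durations = 17
LF = 47 - 17 = 30

30


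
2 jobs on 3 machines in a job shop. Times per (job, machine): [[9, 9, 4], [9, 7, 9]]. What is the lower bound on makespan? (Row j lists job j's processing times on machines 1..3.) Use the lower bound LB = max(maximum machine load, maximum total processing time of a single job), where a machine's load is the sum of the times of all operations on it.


Machine loads:
  Machine 1: 9 + 9 = 18
  Machine 2: 9 + 7 = 16
  Machine 3: 4 + 9 = 13
Max machine load = 18
Job totals:
  Job 1: 22
  Job 2: 25
Max job total = 25
Lower bound = max(18, 25) = 25

25


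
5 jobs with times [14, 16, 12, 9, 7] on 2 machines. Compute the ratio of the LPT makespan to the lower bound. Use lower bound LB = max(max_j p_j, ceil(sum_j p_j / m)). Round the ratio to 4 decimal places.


LPT order: [16, 14, 12, 9, 7]
Machine loads after assignment: [32, 26]
LPT makespan = 32
Lower bound = max(max_job, ceil(total/2)) = max(16, 29) = 29
Ratio = 32 / 29 = 1.1034

1.1034


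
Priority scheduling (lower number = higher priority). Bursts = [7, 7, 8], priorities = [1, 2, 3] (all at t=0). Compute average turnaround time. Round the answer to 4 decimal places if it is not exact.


Sort by priority (ascending = highest first):
Order: [(1, 7), (2, 7), (3, 8)]
Completion times:
  Priority 1, burst=7, C=7
  Priority 2, burst=7, C=14
  Priority 3, burst=8, C=22
Average turnaround = 43/3 = 14.3333

14.3333


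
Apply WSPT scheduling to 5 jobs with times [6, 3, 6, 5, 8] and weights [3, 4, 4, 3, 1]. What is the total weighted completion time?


Compute p/w ratios and sort ascending (WSPT): [(3, 4), (6, 4), (5, 3), (6, 3), (8, 1)]
Compute weighted completion times:
  Job (p=3,w=4): C=3, w*C=4*3=12
  Job (p=6,w=4): C=9, w*C=4*9=36
  Job (p=5,w=3): C=14, w*C=3*14=42
  Job (p=6,w=3): C=20, w*C=3*20=60
  Job (p=8,w=1): C=28, w*C=1*28=28
Total weighted completion time = 178

178


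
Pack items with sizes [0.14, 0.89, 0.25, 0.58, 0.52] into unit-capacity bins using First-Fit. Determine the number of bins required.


Place items sequentially using First-Fit:
  Item 0.14 -> new Bin 1
  Item 0.89 -> new Bin 2
  Item 0.25 -> Bin 1 (now 0.39)
  Item 0.58 -> Bin 1 (now 0.97)
  Item 0.52 -> new Bin 3
Total bins used = 3

3


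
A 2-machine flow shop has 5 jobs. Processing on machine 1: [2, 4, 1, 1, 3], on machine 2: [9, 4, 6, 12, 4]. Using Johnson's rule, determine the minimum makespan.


Apply Johnson's rule:
  Group 1 (a <= b): [(3, 1, 6), (4, 1, 12), (1, 2, 9), (5, 3, 4), (2, 4, 4)]
  Group 2 (a > b): []
Optimal job order: [3, 4, 1, 5, 2]
Schedule:
  Job 3: M1 done at 1, M2 done at 7
  Job 4: M1 done at 2, M2 done at 19
  Job 1: M1 done at 4, M2 done at 28
  Job 5: M1 done at 7, M2 done at 32
  Job 2: M1 done at 11, M2 done at 36
Makespan = 36

36


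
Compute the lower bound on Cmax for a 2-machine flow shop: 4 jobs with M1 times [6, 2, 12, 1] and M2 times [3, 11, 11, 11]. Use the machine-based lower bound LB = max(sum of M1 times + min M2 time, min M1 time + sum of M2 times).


LB1 = sum(M1 times) + min(M2 times) = 21 + 3 = 24
LB2 = min(M1 times) + sum(M2 times) = 1 + 36 = 37
Lower bound = max(LB1, LB2) = max(24, 37) = 37

37


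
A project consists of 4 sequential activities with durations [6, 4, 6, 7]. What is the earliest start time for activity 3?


Activity 3 starts after activities 1 through 2 complete.
Predecessor durations: [6, 4]
ES = 6 + 4 = 10

10


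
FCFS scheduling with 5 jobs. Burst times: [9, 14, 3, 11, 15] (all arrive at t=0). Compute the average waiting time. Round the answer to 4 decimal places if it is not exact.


FCFS order (as given): [9, 14, 3, 11, 15]
Waiting times:
  Job 1: wait = 0
  Job 2: wait = 9
  Job 3: wait = 23
  Job 4: wait = 26
  Job 5: wait = 37
Sum of waiting times = 95
Average waiting time = 95/5 = 19.0

19.0


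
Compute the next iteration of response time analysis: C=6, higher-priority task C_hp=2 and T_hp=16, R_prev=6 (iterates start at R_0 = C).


R_next = C + ceil(R_prev / T_hp) * C_hp
ceil(6 / 16) = ceil(0.375) = 1
Interference = 1 * 2 = 2
R_next = 6 + 2 = 8

8


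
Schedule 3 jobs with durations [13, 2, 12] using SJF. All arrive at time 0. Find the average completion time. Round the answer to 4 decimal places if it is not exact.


SJF order (ascending): [2, 12, 13]
Completion times:
  Job 1: burst=2, C=2
  Job 2: burst=12, C=14
  Job 3: burst=13, C=27
Average completion = 43/3 = 14.3333

14.3333


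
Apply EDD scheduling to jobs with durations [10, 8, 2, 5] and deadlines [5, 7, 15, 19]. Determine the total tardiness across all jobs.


Sort by due date (EDD order): [(10, 5), (8, 7), (2, 15), (5, 19)]
Compute completion times and tardiness:
  Job 1: p=10, d=5, C=10, tardiness=max(0,10-5)=5
  Job 2: p=8, d=7, C=18, tardiness=max(0,18-7)=11
  Job 3: p=2, d=15, C=20, tardiness=max(0,20-15)=5
  Job 4: p=5, d=19, C=25, tardiness=max(0,25-19)=6
Total tardiness = 27

27


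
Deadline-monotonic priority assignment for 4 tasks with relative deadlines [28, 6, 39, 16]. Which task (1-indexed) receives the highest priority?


Sort tasks by relative deadline (ascending):
  Task 2: deadline = 6
  Task 4: deadline = 16
  Task 1: deadline = 28
  Task 3: deadline = 39
Priority order (highest first): [2, 4, 1, 3]
Highest priority task = 2

2


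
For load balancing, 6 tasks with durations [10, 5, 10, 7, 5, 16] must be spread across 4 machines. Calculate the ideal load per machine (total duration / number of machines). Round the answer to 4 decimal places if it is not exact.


Total processing time = 10 + 5 + 10 + 7 + 5 + 16 = 53
Number of machines = 4
Ideal balanced load = 53 / 4 = 13.25

13.25


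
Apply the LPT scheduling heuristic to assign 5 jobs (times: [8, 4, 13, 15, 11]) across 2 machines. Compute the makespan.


Sort jobs in decreasing order (LPT): [15, 13, 11, 8, 4]
Assign each job to the least loaded machine:
  Machine 1: jobs [15, 8, 4], load = 27
  Machine 2: jobs [13, 11], load = 24
Makespan = max load = 27

27


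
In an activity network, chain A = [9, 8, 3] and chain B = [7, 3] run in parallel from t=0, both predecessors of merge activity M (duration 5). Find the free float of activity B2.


ES(B2) = sum of predecessors on chain B = 7
EF(B2) = ES + duration = 7 + 3 = 10
Successor of B2 is M. ES(M) = max(sum(A), sum(B)) = max(20, 10) = 20
Free float = ES(successor) - EF(current) = 20 - 10 = 10

10


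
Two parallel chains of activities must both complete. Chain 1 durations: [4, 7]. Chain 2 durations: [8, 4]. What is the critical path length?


Path A total = 4 + 7 = 11
Path B total = 8 + 4 = 12
Critical path = longest path = max(11, 12) = 12

12


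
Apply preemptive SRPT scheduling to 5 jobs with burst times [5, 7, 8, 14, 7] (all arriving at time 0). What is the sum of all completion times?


Since all jobs arrive at t=0, SRPT equals SPT ordering.
SPT order: [5, 7, 7, 8, 14]
Completion times:
  Job 1: p=5, C=5
  Job 2: p=7, C=12
  Job 3: p=7, C=19
  Job 4: p=8, C=27
  Job 5: p=14, C=41
Total completion time = 5 + 12 + 19 + 27 + 41 = 104

104


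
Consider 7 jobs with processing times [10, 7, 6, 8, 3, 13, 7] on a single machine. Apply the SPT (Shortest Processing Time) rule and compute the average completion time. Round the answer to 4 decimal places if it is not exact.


Sort jobs by processing time (SPT order): [3, 6, 7, 7, 8, 10, 13]
Compute completion times sequentially:
  Job 1: processing = 3, completes at 3
  Job 2: processing = 6, completes at 9
  Job 3: processing = 7, completes at 16
  Job 4: processing = 7, completes at 23
  Job 5: processing = 8, completes at 31
  Job 6: processing = 10, completes at 41
  Job 7: processing = 13, completes at 54
Sum of completion times = 177
Average completion time = 177/7 = 25.2857

25.2857


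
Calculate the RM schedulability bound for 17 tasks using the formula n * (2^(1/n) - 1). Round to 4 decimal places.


Compute 2^(1/17) = 1.0416160107
Subtract 1: 1.0416160107 - 1 = 0.0416160107
Multiply by n: 17 * 0.0416160107 = 0.7074721819
Round to 4 dp: 0.7075

0.7075


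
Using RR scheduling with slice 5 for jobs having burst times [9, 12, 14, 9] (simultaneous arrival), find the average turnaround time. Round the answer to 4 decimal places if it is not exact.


Time quantum = 5
Execution trace:
  J1 runs 5 units, time = 5
  J2 runs 5 units, time = 10
  J3 runs 5 units, time = 15
  J4 runs 5 units, time = 20
  J1 runs 4 units, time = 24
  J2 runs 5 units, time = 29
  J3 runs 5 units, time = 34
  J4 runs 4 units, time = 38
  J2 runs 2 units, time = 40
  J3 runs 4 units, time = 44
Finish times: [24, 40, 44, 38]
Average turnaround = 146/4 = 36.5

36.5


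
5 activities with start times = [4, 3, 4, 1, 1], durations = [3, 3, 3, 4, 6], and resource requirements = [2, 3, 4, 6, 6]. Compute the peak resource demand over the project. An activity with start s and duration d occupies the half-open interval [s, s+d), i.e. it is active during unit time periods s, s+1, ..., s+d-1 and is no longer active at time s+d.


Each activity i is active on [start_i, start_i + duration_i).
Compute total resource usage per time slot:
  t=0: active resources = [], total = 0
  t=1: active resources = [6, 6], total = 12
  t=2: active resources = [6, 6], total = 12
  t=3: active resources = [3, 6, 6], total = 15
  t=4: active resources = [2, 3, 4, 6, 6], total = 21
  t=5: active resources = [2, 3, 4, 6], total = 15
  t=6: active resources = [2, 4, 6], total = 12
Peak resource demand = 21

21


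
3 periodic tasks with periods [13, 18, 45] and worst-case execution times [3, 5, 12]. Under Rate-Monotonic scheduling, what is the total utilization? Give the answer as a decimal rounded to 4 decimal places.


Compute individual utilizations (exact fractions):
  Task 1: C/T = 3/13 (approx. 0.2308)
  Task 2: C/T = 5/18 (approx. 0.2778)
  Task 3: C/T = 12/45 = 4/15 (approx. 0.2667)
Total utilization U = 3/13 + 5/18 + 4/15 = 907/1170
Rounded to 4 decimal places: U = 0.7752
RM (Liu & Layland) bound for 3 tasks = 0.779763; compare with U = 907/1170 (approx. 0.775214)
U <= bound, so schedulable by RM sufficient condition.

0.7752


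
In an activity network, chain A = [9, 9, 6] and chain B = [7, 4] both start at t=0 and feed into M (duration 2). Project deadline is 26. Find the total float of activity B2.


Forward pass: ES(B2) = sum of predecessors on chain B = 7
EF = ES + duration = 7 + 4 = 11
Backward pass: LF(M) = deadline = 26; LS(M) = 26 - 2 = 24
LF(B2) = LS(M) - sum(successors on chain B) = 24 - 0 = 24
LS = LF - duration = 24 - 4 = 20
Total float = LS - ES = 20 - 7 = 13

13


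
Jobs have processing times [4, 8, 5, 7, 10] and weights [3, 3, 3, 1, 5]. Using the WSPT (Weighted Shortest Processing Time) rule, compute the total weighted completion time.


Compute p/w ratios and sort ascending (WSPT): [(4, 3), (5, 3), (10, 5), (8, 3), (7, 1)]
Compute weighted completion times:
  Job (p=4,w=3): C=4, w*C=3*4=12
  Job (p=5,w=3): C=9, w*C=3*9=27
  Job (p=10,w=5): C=19, w*C=5*19=95
  Job (p=8,w=3): C=27, w*C=3*27=81
  Job (p=7,w=1): C=34, w*C=1*34=34
Total weighted completion time = 249

249


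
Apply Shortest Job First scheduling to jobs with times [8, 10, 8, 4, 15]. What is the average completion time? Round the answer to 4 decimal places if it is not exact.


SJF order (ascending): [4, 8, 8, 10, 15]
Completion times:
  Job 1: burst=4, C=4
  Job 2: burst=8, C=12
  Job 3: burst=8, C=20
  Job 4: burst=10, C=30
  Job 5: burst=15, C=45
Average completion = 111/5 = 22.2

22.2


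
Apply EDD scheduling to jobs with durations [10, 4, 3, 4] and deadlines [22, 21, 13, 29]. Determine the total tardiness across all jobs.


Sort by due date (EDD order): [(3, 13), (4, 21), (10, 22), (4, 29)]
Compute completion times and tardiness:
  Job 1: p=3, d=13, C=3, tardiness=max(0,3-13)=0
  Job 2: p=4, d=21, C=7, tardiness=max(0,7-21)=0
  Job 3: p=10, d=22, C=17, tardiness=max(0,17-22)=0
  Job 4: p=4, d=29, C=21, tardiness=max(0,21-29)=0
Total tardiness = 0

0


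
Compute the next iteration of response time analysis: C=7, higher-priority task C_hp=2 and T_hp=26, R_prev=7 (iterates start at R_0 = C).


R_next = C + ceil(R_prev / T_hp) * C_hp
ceil(7 / 26) = ceil(0.2692) = 1
Interference = 1 * 2 = 2
R_next = 7 + 2 = 9

9


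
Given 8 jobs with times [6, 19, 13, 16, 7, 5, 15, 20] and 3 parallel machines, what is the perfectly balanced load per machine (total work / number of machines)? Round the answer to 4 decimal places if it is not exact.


Total processing time = 6 + 19 + 13 + 16 + 7 + 5 + 15 + 20 = 101
Number of machines = 3
Ideal balanced load = 101 / 3 = 33.6667

33.6667


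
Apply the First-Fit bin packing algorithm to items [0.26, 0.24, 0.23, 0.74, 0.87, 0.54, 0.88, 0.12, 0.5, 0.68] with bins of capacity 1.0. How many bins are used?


Place items sequentially using First-Fit:
  Item 0.26 -> new Bin 1
  Item 0.24 -> Bin 1 (now 0.5)
  Item 0.23 -> Bin 1 (now 0.73)
  Item 0.74 -> new Bin 2
  Item 0.87 -> new Bin 3
  Item 0.54 -> new Bin 4
  Item 0.88 -> new Bin 5
  Item 0.12 -> Bin 1 (now 0.85)
  Item 0.5 -> new Bin 6
  Item 0.68 -> new Bin 7
Total bins used = 7

7


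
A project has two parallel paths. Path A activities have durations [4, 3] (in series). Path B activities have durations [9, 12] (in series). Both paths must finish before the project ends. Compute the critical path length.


Path A total = 4 + 3 = 7
Path B total = 9 + 12 = 21
Critical path = longest path = max(7, 21) = 21

21


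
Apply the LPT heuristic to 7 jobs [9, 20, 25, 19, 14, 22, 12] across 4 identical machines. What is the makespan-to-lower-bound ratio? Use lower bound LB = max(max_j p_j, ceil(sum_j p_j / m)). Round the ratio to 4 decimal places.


LPT order: [25, 22, 20, 19, 14, 12, 9]
Machine loads after assignment: [25, 31, 32, 33]
LPT makespan = 33
Lower bound = max(max_job, ceil(total/4)) = max(25, 31) = 31
Ratio = 33 / 31 = 1.0645

1.0645


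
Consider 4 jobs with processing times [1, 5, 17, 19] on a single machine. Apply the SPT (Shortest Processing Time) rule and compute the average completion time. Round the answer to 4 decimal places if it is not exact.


Sort jobs by processing time (SPT order): [1, 5, 17, 19]
Compute completion times sequentially:
  Job 1: processing = 1, completes at 1
  Job 2: processing = 5, completes at 6
  Job 3: processing = 17, completes at 23
  Job 4: processing = 19, completes at 42
Sum of completion times = 72
Average completion time = 72/4 = 18.0

18.0


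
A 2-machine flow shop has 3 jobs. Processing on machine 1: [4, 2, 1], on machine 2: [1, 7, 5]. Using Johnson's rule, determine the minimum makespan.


Apply Johnson's rule:
  Group 1 (a <= b): [(3, 1, 5), (2, 2, 7)]
  Group 2 (a > b): [(1, 4, 1)]
Optimal job order: [3, 2, 1]
Schedule:
  Job 3: M1 done at 1, M2 done at 6
  Job 2: M1 done at 3, M2 done at 13
  Job 1: M1 done at 7, M2 done at 14
Makespan = 14

14


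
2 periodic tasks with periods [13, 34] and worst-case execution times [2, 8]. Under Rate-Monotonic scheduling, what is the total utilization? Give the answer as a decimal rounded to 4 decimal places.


Compute individual utilizations (exact fractions):
  Task 1: C/T = 2/13 (approx. 0.1538)
  Task 2: C/T = 8/34 = 4/17 (approx. 0.2353)
Total utilization U = 2/13 + 4/17 = 86/221
Rounded to 4 decimal places: U = 0.3891
RM (Liu & Layland) bound for 2 tasks = 0.828427; compare with U = 86/221 (approx. 0.389140)
U <= bound, so schedulable by RM sufficient condition.

0.3891


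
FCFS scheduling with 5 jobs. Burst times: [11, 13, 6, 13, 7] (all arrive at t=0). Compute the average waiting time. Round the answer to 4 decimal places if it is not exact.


FCFS order (as given): [11, 13, 6, 13, 7]
Waiting times:
  Job 1: wait = 0
  Job 2: wait = 11
  Job 3: wait = 24
  Job 4: wait = 30
  Job 5: wait = 43
Sum of waiting times = 108
Average waiting time = 108/5 = 21.6

21.6


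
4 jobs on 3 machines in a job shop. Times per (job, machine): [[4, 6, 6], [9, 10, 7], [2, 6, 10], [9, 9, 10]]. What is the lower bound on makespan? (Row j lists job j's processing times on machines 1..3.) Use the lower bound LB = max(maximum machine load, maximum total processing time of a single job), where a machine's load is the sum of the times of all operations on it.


Machine loads:
  Machine 1: 4 + 9 + 2 + 9 = 24
  Machine 2: 6 + 10 + 6 + 9 = 31
  Machine 3: 6 + 7 + 10 + 10 = 33
Max machine load = 33
Job totals:
  Job 1: 16
  Job 2: 26
  Job 3: 18
  Job 4: 28
Max job total = 28
Lower bound = max(33, 28) = 33

33


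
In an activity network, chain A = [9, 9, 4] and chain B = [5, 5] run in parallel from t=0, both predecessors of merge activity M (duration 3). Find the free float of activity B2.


ES(B2) = sum of predecessors on chain B = 5
EF(B2) = ES + duration = 5 + 5 = 10
Successor of B2 is M. ES(M) = max(sum(A), sum(B)) = max(22, 10) = 22
Free float = ES(successor) - EF(current) = 22 - 10 = 12

12


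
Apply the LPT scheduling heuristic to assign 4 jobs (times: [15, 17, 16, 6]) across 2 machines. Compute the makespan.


Sort jobs in decreasing order (LPT): [17, 16, 15, 6]
Assign each job to the least loaded machine:
  Machine 1: jobs [17, 6], load = 23
  Machine 2: jobs [16, 15], load = 31
Makespan = max load = 31

31


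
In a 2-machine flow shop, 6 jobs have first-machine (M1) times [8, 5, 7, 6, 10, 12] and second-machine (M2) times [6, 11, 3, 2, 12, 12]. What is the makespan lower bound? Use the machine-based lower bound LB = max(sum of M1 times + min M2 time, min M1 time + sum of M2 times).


LB1 = sum(M1 times) + min(M2 times) = 48 + 2 = 50
LB2 = min(M1 times) + sum(M2 times) = 5 + 46 = 51
Lower bound = max(LB1, LB2) = max(50, 51) = 51

51


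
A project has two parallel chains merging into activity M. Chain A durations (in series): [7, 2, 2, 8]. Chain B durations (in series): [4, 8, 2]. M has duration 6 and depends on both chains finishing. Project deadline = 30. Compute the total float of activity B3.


Forward pass: ES(B3) = sum of predecessors on chain B = 12
EF = ES + duration = 12 + 2 = 14
Backward pass: LF(M) = deadline = 30; LS(M) = 30 - 6 = 24
LF(B3) = LS(M) - sum(successors on chain B) = 24 - 0 = 24
LS = LF - duration = 24 - 2 = 22
Total float = LS - ES = 22 - 12 = 10

10


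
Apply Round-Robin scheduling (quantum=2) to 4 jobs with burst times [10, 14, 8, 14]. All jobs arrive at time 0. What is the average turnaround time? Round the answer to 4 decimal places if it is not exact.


Time quantum = 2
Execution trace:
  J1 runs 2 units, time = 2
  J2 runs 2 units, time = 4
  J3 runs 2 units, time = 6
  J4 runs 2 units, time = 8
  J1 runs 2 units, time = 10
  J2 runs 2 units, time = 12
  J3 runs 2 units, time = 14
  J4 runs 2 units, time = 16
  J1 runs 2 units, time = 18
  J2 runs 2 units, time = 20
  J3 runs 2 units, time = 22
  J4 runs 2 units, time = 24
  J1 runs 2 units, time = 26
  J2 runs 2 units, time = 28
  J3 runs 2 units, time = 30
  J4 runs 2 units, time = 32
  J1 runs 2 units, time = 34
  J2 runs 2 units, time = 36
  J4 runs 2 units, time = 38
  J2 runs 2 units, time = 40
  J4 runs 2 units, time = 42
  J2 runs 2 units, time = 44
  J4 runs 2 units, time = 46
Finish times: [34, 44, 30, 46]
Average turnaround = 154/4 = 38.5

38.5
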